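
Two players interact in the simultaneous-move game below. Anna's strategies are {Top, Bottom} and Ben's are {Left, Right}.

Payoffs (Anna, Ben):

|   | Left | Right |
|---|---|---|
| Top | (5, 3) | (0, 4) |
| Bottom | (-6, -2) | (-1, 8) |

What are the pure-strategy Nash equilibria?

(Top, Right)

(Top, Left): Ben prefers Right (4 > 3) — not an equilibrium.
(Top, Right): Anna gets 0 ≥ -1 from Bottom, and Ben gets 4 ≥ 3 from Left — Nash equilibrium.
(Bottom, Left): Anna prefers Top (5 > -6); Ben prefers Right (8 > -2) — not an equilibrium.
(Bottom, Right): Anna prefers Top (0 > -1) — not an equilibrium.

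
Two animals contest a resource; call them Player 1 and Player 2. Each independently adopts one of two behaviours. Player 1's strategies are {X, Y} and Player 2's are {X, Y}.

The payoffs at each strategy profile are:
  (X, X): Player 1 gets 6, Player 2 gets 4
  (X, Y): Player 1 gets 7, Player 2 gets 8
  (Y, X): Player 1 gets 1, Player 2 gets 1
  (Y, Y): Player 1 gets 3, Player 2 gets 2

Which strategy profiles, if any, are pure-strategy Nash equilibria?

(X, Y)

(X, X): Player 2 prefers Y (8 > 4) — not an equilibrium.
(X, Y): Player 1 gets 7 ≥ 3 from Y, and Player 2 gets 8 ≥ 4 from X — Nash equilibrium.
(Y, X): Player 1 prefers X (6 > 1); Player 2 prefers Y (2 > 1) — not an equilibrium.
(Y, Y): Player 1 prefers X (7 > 3) — not an equilibrium.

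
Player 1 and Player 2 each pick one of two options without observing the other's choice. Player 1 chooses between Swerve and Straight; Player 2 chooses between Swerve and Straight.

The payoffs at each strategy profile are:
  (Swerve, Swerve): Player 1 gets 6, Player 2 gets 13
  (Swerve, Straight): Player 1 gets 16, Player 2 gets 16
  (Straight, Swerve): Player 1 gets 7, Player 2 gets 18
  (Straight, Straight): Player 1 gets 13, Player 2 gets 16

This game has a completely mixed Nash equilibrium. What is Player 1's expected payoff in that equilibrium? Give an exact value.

17/2

First find q, the probability Player 2 plays Swerve, from Player 1's indifference between Swerve and Straight: 6q + 16(1−q) = 7q + 13(1−q), giving q = 3/4.
Since Player 1 is indifferent in equilibrium, Player 1's expected payoff equals the payoff from either row against (3/4, 1/4). Using Swerve: 6(3/4) + 16(1/4) = 17/2.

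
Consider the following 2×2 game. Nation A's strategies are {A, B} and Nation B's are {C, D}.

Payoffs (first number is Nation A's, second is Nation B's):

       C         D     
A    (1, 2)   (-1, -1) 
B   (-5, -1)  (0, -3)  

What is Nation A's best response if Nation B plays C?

A

Against C, Nation A earns 1 from A and -5 from B.
So A is the best response.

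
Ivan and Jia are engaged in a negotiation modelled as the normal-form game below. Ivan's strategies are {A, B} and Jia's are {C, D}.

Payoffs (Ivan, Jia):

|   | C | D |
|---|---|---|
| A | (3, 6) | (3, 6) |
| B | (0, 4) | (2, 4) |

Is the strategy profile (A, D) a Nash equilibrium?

At (A, D), Ivan earns 3; switching to B would give 2, so Ivan has no profitable deviation.
Jia earns 6; switching to C would give 6, so Jia has no profitable deviation.
Neither player can gain by a unilateral deviation, so this profile is a Nash equilibrium.

Yes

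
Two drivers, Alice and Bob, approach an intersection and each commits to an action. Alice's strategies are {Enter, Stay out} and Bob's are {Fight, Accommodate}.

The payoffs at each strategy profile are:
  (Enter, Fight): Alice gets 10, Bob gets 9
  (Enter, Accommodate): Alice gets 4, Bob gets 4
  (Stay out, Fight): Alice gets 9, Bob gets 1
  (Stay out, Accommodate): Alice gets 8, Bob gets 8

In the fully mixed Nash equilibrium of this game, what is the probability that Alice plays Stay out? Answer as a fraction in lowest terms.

5/12

Let x be the probability that Alice plays Enter. In a completely mixed equilibrium, Bob must be indifferent between Fight and Accommodate.
Bob's expected payoff from Fight is 9x + (1−x); from Accommodate it is 4x + 8(1−x).
Setting these equal: 8x + 1 = −4x + 8, so x = 7/12.
Therefore Alice plays Stay out with probability 1 − 7/12 = 5/12.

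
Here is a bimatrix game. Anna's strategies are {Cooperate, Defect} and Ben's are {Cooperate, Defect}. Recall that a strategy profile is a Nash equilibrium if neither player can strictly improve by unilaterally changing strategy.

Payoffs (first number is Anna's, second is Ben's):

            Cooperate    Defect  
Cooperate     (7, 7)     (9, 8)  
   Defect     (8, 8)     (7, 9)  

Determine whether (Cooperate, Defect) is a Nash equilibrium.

Yes

At (Cooperate, Defect), Anna earns 9; switching to Defect would give 7, so Anna has no profitable deviation.
Ben earns 8; switching to Cooperate would give 7, so Ben has no profitable deviation.
Neither player can gain by a unilateral deviation, so this profile is a Nash equilibrium.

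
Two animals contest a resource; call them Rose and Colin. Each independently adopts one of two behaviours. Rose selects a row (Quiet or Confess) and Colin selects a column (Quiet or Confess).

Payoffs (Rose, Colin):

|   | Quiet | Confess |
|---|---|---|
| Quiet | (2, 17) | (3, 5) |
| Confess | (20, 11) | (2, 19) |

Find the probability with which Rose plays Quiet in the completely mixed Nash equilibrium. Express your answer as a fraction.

Let x be the probability that Rose plays Quiet. In a completely mixed equilibrium, Colin must be indifferent between Quiet and Confess.
Colin's expected payoff from Quiet is 17x + 11(1−x); from Confess it is 5x + 19(1−x).
Setting these equal: 6x + 11 = −14x + 19, so x = 2/5.

2/5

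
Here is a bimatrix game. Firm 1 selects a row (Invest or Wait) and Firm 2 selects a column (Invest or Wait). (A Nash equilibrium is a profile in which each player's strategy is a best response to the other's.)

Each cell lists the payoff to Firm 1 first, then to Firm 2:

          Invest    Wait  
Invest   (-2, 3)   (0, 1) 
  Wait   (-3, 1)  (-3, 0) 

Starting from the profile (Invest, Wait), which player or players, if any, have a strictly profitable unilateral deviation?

Firm 2

Firm 1 at (Invest, Wait) earns 0; deviating to Wait yields -3 — not better.
Firm 2 earns 1; deviating to Invest yields 3 — a strict improvement.
Only Firm 2 has a strictly profitable deviation.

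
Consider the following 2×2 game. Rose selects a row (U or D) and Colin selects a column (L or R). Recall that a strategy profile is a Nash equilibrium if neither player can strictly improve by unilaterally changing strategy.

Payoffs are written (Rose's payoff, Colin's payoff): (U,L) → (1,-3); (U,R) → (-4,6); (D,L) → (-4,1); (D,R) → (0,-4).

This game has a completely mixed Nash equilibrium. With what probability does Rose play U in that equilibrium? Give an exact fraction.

5/14

Let x be the probability that Rose plays U. In a completely mixed equilibrium, Colin must be indifferent between L and R.
Colin's expected payoff from L is −3x + (1−x); from R it is 6x − 4(1−x).
Setting these equal: −4x + 1 = 10x − 4, so x = 5/14.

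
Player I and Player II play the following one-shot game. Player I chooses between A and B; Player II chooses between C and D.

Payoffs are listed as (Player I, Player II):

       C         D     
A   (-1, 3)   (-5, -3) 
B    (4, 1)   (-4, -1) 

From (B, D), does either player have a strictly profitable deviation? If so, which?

Player I at (B, D) earns -4; deviating to A yields -5 — not better.
Player II earns -1; deviating to C yields 1 — a strict improvement.
Only Player II has a strictly profitable deviation.

Player II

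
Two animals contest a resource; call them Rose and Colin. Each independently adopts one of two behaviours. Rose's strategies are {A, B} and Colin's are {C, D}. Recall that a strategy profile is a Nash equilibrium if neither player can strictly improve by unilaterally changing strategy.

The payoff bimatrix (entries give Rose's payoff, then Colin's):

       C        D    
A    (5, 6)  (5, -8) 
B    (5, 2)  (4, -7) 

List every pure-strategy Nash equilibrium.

(A, C) and (B, C)

(A, C): Rose gets 5 ≥ 5 from B, and Colin gets 6 ≥ -8 from D — Nash equilibrium.
(A, D): Colin prefers C (6 > -8) — not an equilibrium.
(B, C): Rose gets 5 ≥ 5 from A, and Colin gets 2 ≥ -7 from D — Nash equilibrium.
(B, D): Rose prefers A (5 > 4); Colin prefers C (2 > -7) — not an equilibrium.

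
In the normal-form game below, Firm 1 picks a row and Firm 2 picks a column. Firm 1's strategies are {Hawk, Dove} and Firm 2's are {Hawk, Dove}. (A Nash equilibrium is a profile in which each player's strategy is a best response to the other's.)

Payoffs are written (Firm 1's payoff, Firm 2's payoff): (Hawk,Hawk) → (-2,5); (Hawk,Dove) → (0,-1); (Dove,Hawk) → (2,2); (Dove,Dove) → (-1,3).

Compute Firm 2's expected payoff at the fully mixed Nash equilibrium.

17/7

First find p, the probability Firm 1 plays Hawk, from Firm 2's indifference between Hawk and Dove: 5p + 2(1−p) = −p + 3(1−p), giving p = 1/7.
Since Firm 2 is indifferent in equilibrium, Firm 2's expected payoff equals the payoff from either column against (1/7, 6/7). Using Hawk: 5(1/7) + 2(6/7) = 17/7.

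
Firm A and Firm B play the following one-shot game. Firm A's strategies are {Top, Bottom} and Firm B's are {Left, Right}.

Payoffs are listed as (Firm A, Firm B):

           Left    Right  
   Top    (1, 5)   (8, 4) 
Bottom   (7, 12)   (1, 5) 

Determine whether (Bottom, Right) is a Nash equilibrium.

At (Bottom, Right), Firm A earns 1; switching to Top would give 8, so Firm A would deviate.
Firm B earns 5; switching to Left would give 12, so Firm B would deviate.
Since at least one player can profitably deviate, this is not a Nash equilibrium.

No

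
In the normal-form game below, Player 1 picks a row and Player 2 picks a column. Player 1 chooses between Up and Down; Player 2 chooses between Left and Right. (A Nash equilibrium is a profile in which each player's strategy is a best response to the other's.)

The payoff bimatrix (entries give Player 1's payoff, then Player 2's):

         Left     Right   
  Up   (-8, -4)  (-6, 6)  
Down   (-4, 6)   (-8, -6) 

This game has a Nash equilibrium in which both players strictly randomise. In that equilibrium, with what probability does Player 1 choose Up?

6/11

Let p be the probability that Player 1 plays Up. In a completely mixed equilibrium, Player 2 must be indifferent between Left and Right.
Player 2's expected payoff from Left is −4p + 6(1−p); from Right it is 6p − 6(1−p).
Setting these equal: −10p + 6 = 12p − 6, so p = 6/11.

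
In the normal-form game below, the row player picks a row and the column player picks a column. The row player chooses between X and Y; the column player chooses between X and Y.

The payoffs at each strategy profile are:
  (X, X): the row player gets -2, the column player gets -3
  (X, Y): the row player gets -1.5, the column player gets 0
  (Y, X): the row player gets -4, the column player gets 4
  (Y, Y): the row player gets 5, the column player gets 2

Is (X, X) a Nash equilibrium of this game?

No

At (X, X), the row player earns -2; switching to Y would give -4, so the row player has no profitable deviation.
The column player earns -3; switching to Y would give 0, so the column player would deviate.
Since at least one player can profitably deviate, this is not a Nash equilibrium.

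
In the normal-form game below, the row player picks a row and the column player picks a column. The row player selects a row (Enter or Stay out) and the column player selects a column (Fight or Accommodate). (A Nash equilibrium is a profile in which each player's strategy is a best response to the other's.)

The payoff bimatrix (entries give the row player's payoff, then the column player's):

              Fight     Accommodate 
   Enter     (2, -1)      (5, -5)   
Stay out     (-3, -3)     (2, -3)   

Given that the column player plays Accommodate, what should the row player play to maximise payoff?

Against Accommodate, the row player earns 5 from Enter and 2 from Stay out.
So Enter is the best response.

Enter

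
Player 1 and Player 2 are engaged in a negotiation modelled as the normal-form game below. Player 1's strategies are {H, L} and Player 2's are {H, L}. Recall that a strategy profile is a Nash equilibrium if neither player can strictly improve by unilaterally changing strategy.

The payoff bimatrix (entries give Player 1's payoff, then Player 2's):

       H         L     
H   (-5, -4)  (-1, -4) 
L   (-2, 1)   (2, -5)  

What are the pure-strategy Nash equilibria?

(H, H): Player 1 prefers L (-2 > -5) — not an equilibrium.
(H, L): Player 1 prefers L (2 > -1) — not an equilibrium.
(L, H): Player 1 gets -2 ≥ -5 from H, and Player 2 gets 1 ≥ -5 from L — Nash equilibrium.
(L, L): Player 2 prefers H (1 > -5) — not an equilibrium.

(L, H)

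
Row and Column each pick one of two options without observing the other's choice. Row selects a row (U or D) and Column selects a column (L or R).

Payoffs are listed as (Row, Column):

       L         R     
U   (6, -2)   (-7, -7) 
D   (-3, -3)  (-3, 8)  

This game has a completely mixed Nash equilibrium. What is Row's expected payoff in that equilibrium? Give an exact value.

-3

First find y, the probability Column plays L, from Row's indifference between U and D: 6y − 7(1−y) = −3y − 3(1−y), giving y = 4/13.
Since Row is indifferent in equilibrium, Row's expected payoff equals the payoff from either row against (4/13, 9/13). Using U: 6(4/13) − 7(9/13) = -3.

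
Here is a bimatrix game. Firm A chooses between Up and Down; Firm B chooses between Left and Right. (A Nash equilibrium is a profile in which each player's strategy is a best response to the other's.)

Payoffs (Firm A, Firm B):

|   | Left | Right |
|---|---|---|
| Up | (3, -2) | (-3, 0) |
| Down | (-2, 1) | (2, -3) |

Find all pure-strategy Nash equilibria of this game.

none

(Up, Left): Firm B prefers Right (0 > -2) — not an equilibrium.
(Up, Right): Firm A prefers Down (2 > -3) — not an equilibrium.
(Down, Left): Firm A prefers Up (3 > -2) — not an equilibrium.
(Down, Right): Firm B prefers Left (1 > -3) — not an equilibrium.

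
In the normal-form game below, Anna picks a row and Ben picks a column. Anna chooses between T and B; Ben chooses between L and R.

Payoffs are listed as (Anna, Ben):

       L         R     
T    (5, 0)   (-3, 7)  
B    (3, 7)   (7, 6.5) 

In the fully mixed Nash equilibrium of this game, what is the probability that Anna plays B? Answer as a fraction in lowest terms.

14/15

Let r be the probability that Anna plays T. In a completely mixed equilibrium, Ben must be indifferent between L and R.
Ben's expected payoff from L is 7(1−r); from R it is 7r + 6.5(1−r).
Setting these equal: −7r + 7 = 0.5r + 6.5, so r = 1/15.
Therefore Anna plays B with probability 1 − 1/15 = 14/15.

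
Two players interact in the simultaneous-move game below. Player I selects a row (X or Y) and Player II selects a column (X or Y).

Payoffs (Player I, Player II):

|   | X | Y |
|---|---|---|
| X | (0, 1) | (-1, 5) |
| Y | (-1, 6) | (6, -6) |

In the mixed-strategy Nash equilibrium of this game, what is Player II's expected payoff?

9/4

First find x, the probability Player I plays X, from Player II's indifference between X and Y: x + 6(1−x) = 5x − 6(1−x), giving x = 3/4.
Since Player II is indifferent in equilibrium, Player II's expected payoff equals the payoff from either column against (3/4, 1/4). Using X: (3/4) + 6(1/4) = 9/4.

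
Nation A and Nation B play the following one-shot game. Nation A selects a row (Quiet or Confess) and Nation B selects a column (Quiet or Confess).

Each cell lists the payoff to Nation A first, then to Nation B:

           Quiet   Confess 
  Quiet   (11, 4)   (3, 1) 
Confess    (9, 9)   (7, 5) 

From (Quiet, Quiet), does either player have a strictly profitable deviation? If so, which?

Nation A at (Quiet, Quiet) earns 11; deviating to Confess yields 9 — not better.
Nation B earns 4; deviating to Confess yields 1 — not better.
Neither player can strictly improve; the profile is a Nash equilibrium.

Neither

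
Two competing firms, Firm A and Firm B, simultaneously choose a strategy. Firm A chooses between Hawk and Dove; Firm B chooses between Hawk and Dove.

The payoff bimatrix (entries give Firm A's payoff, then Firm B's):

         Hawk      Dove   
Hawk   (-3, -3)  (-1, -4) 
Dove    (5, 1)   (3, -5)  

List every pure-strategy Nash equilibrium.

(Dove, Hawk)

(Hawk, Hawk): Firm A prefers Dove (5 > -3) — not an equilibrium.
(Hawk, Dove): Firm A prefers Dove (3 > -1); Firm B prefers Hawk (-3 > -4) — not an equilibrium.
(Dove, Hawk): Firm A gets 5 ≥ -3 from Hawk, and Firm B gets 1 ≥ -5 from Dove — Nash equilibrium.
(Dove, Dove): Firm B prefers Hawk (1 > -5) — not an equilibrium.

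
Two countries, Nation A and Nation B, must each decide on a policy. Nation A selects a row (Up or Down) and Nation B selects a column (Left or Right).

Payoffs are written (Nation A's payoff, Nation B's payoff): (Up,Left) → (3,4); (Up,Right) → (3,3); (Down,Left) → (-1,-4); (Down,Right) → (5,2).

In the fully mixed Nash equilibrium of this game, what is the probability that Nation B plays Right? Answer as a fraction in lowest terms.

Let y be the probability that Nation B plays Left. In a completely mixed equilibrium, Nation A must be indifferent between Up and Down.
Nation A's expected payoff from Up is 3y + 3(1−y); from Down it is −y + 5(1−y).
Setting these equal: 3 = −6y + 5, so y = 1/3.
Therefore Nation B plays Right with probability 1 − 1/3 = 2/3.

2/3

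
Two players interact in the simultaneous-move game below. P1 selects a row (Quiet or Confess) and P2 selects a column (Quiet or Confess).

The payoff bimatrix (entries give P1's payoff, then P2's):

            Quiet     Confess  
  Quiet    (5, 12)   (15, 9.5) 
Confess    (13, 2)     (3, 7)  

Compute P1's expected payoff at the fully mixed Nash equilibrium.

First find y, the probability P2 plays Quiet, from P1's indifference between Quiet and Confess: 5y + 15(1−y) = 13y + 3(1−y), giving y = 3/5.
Since P1 is indifferent in equilibrium, P1's expected payoff equals the payoff from either row against (3/5, 2/5). Using Quiet: 5(3/5) + 15(2/5) = 9.

9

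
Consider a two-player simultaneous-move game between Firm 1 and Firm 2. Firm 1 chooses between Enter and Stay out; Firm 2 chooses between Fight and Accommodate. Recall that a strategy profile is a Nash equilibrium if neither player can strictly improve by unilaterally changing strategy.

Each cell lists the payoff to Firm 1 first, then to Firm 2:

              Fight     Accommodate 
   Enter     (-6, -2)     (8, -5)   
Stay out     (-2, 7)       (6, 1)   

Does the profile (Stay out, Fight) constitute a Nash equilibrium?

At (Stay out, Fight), Firm 1 earns -2; switching to Enter would give -6, so Firm 1 has no profitable deviation.
Firm 2 earns 7; switching to Accommodate would give 1, so Firm 2 has no profitable deviation.
Neither player can gain by a unilateral deviation, so this profile is a Nash equilibrium.

Yes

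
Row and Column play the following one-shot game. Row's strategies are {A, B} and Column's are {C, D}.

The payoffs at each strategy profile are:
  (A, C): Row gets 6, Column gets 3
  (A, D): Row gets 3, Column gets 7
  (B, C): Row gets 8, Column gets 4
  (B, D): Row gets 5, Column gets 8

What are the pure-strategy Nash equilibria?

(A, C): Row prefers B (8 > 6); Column prefers D (7 > 3) — not an equilibrium.
(A, D): Row prefers B (5 > 3) — not an equilibrium.
(B, C): Column prefers D (8 > 4) — not an equilibrium.
(B, D): Row gets 5 ≥ 3 from A, and Column gets 8 ≥ 4 from C — Nash equilibrium.

(B, D)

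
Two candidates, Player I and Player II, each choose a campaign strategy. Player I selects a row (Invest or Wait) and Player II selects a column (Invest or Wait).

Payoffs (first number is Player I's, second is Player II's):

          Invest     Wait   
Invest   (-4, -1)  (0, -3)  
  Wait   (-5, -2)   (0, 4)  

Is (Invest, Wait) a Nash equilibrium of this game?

At (Invest, Wait), Player I earns 0; switching to Wait would give 0, so Player I has no profitable deviation.
Player II earns -3; switching to Invest would give -1, so Player II would deviate.
Since at least one player can profitably deviate, this is not a Nash equilibrium.

No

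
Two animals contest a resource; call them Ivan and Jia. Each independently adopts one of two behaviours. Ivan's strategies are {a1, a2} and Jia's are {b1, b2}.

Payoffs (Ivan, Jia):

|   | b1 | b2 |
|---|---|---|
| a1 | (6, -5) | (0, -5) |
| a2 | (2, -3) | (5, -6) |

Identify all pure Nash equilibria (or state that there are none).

(a1, b1): Ivan gets 6 ≥ 2 from a2, and Jia gets -5 ≥ -5 from b2 — Nash equilibrium.
(a1, b2): Ivan prefers a2 (5 > 0) — not an equilibrium.
(a2, b1): Ivan prefers a1 (6 > 2) — not an equilibrium.
(a2, b2): Jia prefers b1 (-3 > -6) — not an equilibrium.

(a1, b1)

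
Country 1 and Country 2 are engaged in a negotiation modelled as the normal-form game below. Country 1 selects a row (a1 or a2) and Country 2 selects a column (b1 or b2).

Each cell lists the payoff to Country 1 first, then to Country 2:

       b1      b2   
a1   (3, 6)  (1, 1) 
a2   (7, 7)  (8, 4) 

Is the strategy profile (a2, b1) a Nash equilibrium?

Yes

At (a2, b1), Country 1 earns 7; switching to a1 would give 3, so Country 1 has no profitable deviation.
Country 2 earns 7; switching to b2 would give 4, so Country 2 has no profitable deviation.
Neither player can gain by a unilateral deviation, so this profile is a Nash equilibrium.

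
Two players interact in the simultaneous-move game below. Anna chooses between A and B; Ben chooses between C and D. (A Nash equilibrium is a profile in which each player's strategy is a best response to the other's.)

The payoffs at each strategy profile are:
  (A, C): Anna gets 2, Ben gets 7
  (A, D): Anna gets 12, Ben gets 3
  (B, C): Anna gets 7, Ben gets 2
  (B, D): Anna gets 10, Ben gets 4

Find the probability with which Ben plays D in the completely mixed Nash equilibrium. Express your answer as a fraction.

Let c be the probability that Ben plays C. In a completely mixed equilibrium, Anna must be indifferent between A and B.
Anna's expected payoff from A is 2c + 12(1−c); from B it is 7c + 10(1−c).
Setting these equal: −10c + 12 = −3c + 10, so c = 2/7.
Therefore Ben plays D with probability 1 − 2/7 = 5/7.

5/7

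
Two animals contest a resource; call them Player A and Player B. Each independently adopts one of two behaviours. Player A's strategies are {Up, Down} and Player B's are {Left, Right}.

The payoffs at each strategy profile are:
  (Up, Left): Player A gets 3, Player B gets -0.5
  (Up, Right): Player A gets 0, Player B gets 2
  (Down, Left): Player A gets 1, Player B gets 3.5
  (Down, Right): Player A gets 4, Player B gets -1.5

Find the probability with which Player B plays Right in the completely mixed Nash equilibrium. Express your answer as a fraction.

1/3

Let c be the probability that Player B plays Left. In a completely mixed equilibrium, Player A must be indifferent between Up and Down.
Player A's expected payoff from Up is 3c; from Down it is c + 4(1−c).
Setting these equal: 3c = −3c + 4, so c = 2/3.
Therefore Player B plays Right with probability 1 − 2/3 = 1/3.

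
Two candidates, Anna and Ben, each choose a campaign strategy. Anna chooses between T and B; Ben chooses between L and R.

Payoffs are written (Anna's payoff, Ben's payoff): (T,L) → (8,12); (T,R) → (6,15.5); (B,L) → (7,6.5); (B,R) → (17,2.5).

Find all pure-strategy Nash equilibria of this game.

none

(T, L): Ben prefers R (15.5 > 12) — not an equilibrium.
(T, R): Anna prefers B (17 > 6) — not an equilibrium.
(B, L): Anna prefers T (8 > 7) — not an equilibrium.
(B, R): Ben prefers L (6.5 > 2.5) — not an equilibrium.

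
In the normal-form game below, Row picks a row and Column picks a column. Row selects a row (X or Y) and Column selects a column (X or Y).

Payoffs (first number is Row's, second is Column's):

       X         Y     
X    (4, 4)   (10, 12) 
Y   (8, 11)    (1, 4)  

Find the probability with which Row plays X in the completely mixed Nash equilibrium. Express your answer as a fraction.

7/15

Let p be the probability that Row plays X. In a completely mixed equilibrium, Column must be indifferent between X and Y.
Column's expected payoff from X is 4p + 11(1−p); from Y it is 12p + 4(1−p).
Setting these equal: −7p + 11 = 8p + 4, so p = 7/15.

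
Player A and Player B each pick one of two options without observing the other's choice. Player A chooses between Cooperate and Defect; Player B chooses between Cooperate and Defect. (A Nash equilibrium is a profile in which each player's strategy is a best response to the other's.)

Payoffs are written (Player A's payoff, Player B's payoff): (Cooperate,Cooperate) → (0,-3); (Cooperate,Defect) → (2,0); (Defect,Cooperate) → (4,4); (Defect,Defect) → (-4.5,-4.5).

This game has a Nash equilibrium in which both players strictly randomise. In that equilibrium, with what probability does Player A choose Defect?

6/23

Let p be the probability that Player A plays Cooperate. In a completely mixed equilibrium, Player B must be indifferent between Cooperate and Defect.
Player B's expected payoff from Cooperate is −3p + 4(1−p); from Defect it is −4.5(1−p).
Setting these equal: −7p + 4 = 4.5p − 4.5, so p = 17/23.
Therefore Player A plays Defect with probability 1 − 17/23 = 6/23.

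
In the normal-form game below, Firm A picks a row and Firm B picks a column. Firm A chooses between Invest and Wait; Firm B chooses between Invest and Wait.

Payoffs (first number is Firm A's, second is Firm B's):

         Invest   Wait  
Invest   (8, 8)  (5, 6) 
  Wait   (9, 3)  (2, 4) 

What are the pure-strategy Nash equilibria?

(Invest, Invest): Firm A prefers Wait (9 > 8) — not an equilibrium.
(Invest, Wait): Firm B prefers Invest (8 > 6) — not an equilibrium.
(Wait, Invest): Firm B prefers Wait (4 > 3) — not an equilibrium.
(Wait, Wait): Firm A prefers Invest (5 > 2) — not an equilibrium.

none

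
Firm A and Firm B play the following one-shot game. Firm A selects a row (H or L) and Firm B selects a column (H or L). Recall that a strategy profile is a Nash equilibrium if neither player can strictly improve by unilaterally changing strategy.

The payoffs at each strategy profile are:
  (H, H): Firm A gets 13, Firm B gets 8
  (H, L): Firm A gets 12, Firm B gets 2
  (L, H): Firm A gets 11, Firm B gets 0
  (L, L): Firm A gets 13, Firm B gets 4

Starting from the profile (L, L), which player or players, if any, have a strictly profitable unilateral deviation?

Firm A at (L, L) earns 13; deviating to H yields 12 — not better.
Firm B earns 4; deviating to H yields 0 — not better.
Neither player can strictly improve; the profile is a Nash equilibrium.

Neither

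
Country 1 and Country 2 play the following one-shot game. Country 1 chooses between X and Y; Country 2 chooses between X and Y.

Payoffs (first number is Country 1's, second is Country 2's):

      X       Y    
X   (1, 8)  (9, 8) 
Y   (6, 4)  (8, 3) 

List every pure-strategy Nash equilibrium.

(X, Y) and (Y, X)

(X, X): Country 1 prefers Y (6 > 1) — not an equilibrium.
(X, Y): Country 1 gets 9 ≥ 8 from Y, and Country 2 gets 8 ≥ 8 from X — Nash equilibrium.
(Y, X): Country 1 gets 6 ≥ 1 from X, and Country 2 gets 4 ≥ 3 from Y — Nash equilibrium.
(Y, Y): Country 1 prefers X (9 > 8); Country 2 prefers X (4 > 3) — not an equilibrium.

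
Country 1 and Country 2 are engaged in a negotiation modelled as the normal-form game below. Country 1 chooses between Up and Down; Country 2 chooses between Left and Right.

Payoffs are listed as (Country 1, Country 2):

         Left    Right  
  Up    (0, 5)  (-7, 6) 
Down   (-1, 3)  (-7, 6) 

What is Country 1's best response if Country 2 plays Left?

Against Left, Country 1 earns 0 from Up and -1 from Down.
So Up is the best response.

Up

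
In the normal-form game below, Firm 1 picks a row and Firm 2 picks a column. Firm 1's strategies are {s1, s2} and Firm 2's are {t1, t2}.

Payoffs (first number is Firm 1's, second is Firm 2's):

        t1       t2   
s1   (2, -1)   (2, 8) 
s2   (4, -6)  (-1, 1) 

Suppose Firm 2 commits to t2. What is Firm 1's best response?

Against t2, Firm 1 earns 2 from s1 and -1 from s2.
So s1 is the best response.

s1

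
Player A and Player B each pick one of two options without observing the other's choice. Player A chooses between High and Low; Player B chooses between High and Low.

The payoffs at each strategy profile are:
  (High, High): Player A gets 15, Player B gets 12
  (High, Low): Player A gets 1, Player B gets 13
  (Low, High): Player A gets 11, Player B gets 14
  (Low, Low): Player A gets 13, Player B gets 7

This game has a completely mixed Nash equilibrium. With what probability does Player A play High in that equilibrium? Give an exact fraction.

Let r be the probability that Player A plays High. In a completely mixed equilibrium, Player B must be indifferent between High and Low.
Player B's expected payoff from High is 12r + 14(1−r); from Low it is 13r + 7(1−r).
Setting these equal: −2r + 14 = 6r + 7, so r = 7/8.

7/8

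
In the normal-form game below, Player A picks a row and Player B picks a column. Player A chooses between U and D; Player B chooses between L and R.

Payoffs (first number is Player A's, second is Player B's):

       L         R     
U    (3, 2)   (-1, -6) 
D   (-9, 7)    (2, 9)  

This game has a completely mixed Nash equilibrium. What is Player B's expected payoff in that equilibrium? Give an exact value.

6

First find p, the probability Player A plays U, from Player B's indifference between L and R: 2p + 7(1−p) = −6p + 9(1−p), giving p = 1/5.
Since Player B is indifferent in equilibrium, Player B's expected payoff equals the payoff from either column against (1/5, 4/5). Using L: 2(1/5) + 7(4/5) = 6.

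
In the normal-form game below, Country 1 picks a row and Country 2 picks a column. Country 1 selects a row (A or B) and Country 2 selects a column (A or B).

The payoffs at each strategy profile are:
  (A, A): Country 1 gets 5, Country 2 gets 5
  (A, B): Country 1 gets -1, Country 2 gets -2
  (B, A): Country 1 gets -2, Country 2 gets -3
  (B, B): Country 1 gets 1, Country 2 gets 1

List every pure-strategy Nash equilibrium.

(A, A): Country 1 gets 5 ≥ -2 from B, and Country 2 gets 5 ≥ -2 from B — Nash equilibrium.
(A, B): Country 1 prefers B (1 > -1); Country 2 prefers A (5 > -2) — not an equilibrium.
(B, A): Country 1 prefers A (5 > -2); Country 2 prefers B (1 > -3) — not an equilibrium.
(B, B): Country 1 gets 1 ≥ -1 from A, and Country 2 gets 1 ≥ -3 from A — Nash equilibrium.

(A, A) and (B, B)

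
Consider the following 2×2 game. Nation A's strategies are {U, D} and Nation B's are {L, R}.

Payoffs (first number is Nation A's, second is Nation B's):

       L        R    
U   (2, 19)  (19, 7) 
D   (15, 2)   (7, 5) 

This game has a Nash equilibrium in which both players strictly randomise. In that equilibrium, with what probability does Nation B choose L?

12/25

Let q be the probability that Nation B plays L. In a completely mixed equilibrium, Nation A must be indifferent between U and D.
Nation A's expected payoff from U is 2q + 19(1−q); from D it is 15q + 7(1−q).
Setting these equal: −17q + 19 = 8q + 7, so q = 12/25.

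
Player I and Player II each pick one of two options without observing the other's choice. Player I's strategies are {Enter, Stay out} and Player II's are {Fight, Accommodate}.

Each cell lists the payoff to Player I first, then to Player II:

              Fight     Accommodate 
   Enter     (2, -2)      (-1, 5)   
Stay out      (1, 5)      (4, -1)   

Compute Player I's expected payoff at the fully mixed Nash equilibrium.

First find q, the probability Player II plays Fight, from Player I's indifference between Enter and Stay out: 2q − (1−q) = q + 4(1−q), giving q = 5/6.
Since Player I is indifferent in equilibrium, Player I's expected payoff equals the payoff from either row against (5/6, 1/6). Using Enter: 2(5/6) − (1/6) = 3/2.

3/2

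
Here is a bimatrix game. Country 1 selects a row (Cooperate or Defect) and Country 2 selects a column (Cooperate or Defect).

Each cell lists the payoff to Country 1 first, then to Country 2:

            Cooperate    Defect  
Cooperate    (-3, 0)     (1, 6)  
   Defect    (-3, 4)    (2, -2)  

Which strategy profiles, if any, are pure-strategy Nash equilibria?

(Defect, Cooperate)

(Cooperate, Cooperate): Country 2 prefers Defect (6 > 0) — not an equilibrium.
(Cooperate, Defect): Country 1 prefers Defect (2 > 1) — not an equilibrium.
(Defect, Cooperate): Country 1 gets -3 ≥ -3 from Cooperate, and Country 2 gets 4 ≥ -2 from Defect — Nash equilibrium.
(Defect, Defect): Country 2 prefers Cooperate (4 > -2) — not an equilibrium.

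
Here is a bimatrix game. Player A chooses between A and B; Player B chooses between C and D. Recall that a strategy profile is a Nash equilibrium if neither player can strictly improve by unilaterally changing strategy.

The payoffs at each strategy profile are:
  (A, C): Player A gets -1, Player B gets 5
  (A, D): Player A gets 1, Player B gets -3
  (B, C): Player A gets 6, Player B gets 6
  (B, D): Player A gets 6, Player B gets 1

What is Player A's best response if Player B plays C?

B

Against C, Player A earns -1 from A and 6 from B.
So B is the best response.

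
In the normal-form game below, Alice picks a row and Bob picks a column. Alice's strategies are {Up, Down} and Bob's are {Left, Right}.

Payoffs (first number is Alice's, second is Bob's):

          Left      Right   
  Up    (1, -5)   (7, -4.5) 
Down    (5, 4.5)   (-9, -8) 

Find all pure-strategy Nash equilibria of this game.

(Up, Left): Alice prefers Down (5 > 1); Bob prefers Right (-4.5 > -5) — not an equilibrium.
(Up, Right): Alice gets 7 ≥ -9 from Down, and Bob gets -4.5 ≥ -5 from Left — Nash equilibrium.
(Down, Left): Alice gets 5 ≥ 1 from Up, and Bob gets 4.5 ≥ -8 from Right — Nash equilibrium.
(Down, Right): Alice prefers Up (7 > -9); Bob prefers Left (4.5 > -8) — not an equilibrium.

(Up, Right) and (Down, Left)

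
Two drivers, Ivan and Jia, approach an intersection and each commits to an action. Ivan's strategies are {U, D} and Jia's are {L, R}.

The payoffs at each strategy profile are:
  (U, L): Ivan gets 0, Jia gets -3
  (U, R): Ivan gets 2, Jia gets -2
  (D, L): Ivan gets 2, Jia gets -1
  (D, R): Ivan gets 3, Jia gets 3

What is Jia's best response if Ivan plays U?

Against U, Jia earns -3 from L and -2 from R.
So R is the best response.

R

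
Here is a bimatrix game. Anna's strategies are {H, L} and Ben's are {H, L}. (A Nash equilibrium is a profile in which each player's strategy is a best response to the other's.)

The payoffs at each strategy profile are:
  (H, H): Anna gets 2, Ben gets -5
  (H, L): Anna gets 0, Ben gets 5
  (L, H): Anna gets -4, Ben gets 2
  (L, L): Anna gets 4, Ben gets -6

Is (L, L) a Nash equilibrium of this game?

At (L, L), Anna earns 4; switching to H would give 0, so Anna has no profitable deviation.
Ben earns -6; switching to H would give 2, so Ben would deviate.
Since at least one player can profitably deviate, this is not a Nash equilibrium.

No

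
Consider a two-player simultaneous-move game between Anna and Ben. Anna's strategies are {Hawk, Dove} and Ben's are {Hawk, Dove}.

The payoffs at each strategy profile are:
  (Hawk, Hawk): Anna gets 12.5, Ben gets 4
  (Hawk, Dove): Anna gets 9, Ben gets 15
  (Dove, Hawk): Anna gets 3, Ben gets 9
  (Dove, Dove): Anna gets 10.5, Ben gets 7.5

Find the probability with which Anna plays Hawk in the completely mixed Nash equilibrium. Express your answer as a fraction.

3/25

Let r be the probability that Anna plays Hawk. In a completely mixed equilibrium, Ben must be indifferent between Hawk and Dove.
Ben's expected payoff from Hawk is 4r + 9(1−r); from Dove it is 15r + 7.5(1−r).
Setting these equal: −5r + 9 = 7.5r + 7.5, so r = 3/25.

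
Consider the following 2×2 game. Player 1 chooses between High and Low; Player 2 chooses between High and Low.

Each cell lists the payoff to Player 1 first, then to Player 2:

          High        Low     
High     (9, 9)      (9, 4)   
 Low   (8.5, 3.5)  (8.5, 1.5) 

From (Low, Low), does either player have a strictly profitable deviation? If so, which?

Both

Player 1 at (Low, Low) earns 8.5; deviating to High yields 9 — a strict improvement.
Player 2 earns 1.5; deviating to High yields 3.5 — a strict improvement.
Both Player 1 and Player 2 have strictly profitable deviations.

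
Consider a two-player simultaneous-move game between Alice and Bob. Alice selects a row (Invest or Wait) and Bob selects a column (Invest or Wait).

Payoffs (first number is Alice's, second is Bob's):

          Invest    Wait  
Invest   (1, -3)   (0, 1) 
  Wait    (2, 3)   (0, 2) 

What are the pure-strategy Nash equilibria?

(Invest, Invest): Alice prefers Wait (2 > 1); Bob prefers Wait (1 > -3) — not an equilibrium.
(Invest, Wait): Alice gets 0 ≥ 0 from Wait, and Bob gets 1 ≥ -3 from Invest — Nash equilibrium.
(Wait, Invest): Alice gets 2 ≥ 1 from Invest, and Bob gets 3 ≥ 2 from Wait — Nash equilibrium.
(Wait, Wait): Bob prefers Invest (3 > 2) — not an equilibrium.

(Invest, Wait) and (Wait, Invest)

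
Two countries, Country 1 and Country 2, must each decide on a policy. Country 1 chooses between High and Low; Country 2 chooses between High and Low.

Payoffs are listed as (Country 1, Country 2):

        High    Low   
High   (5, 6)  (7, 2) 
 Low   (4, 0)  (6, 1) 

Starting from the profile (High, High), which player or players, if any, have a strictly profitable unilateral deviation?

Neither

Country 1 at (High, High) earns 5; deviating to Low yields 4 — not better.
Country 2 earns 6; deviating to Low yields 2 — not better.
Neither player can strictly improve; the profile is a Nash equilibrium.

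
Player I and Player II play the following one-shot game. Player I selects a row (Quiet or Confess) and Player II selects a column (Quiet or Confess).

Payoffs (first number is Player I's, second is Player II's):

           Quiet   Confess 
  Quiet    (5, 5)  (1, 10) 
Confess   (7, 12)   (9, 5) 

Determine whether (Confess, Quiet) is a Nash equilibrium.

Yes

At (Confess, Quiet), Player I earns 7; switching to Quiet would give 5, so Player I has no profitable deviation.
Player II earns 12; switching to Confess would give 5, so Player II has no profitable deviation.
Neither player can gain by a unilateral deviation, so this profile is a Nash equilibrium.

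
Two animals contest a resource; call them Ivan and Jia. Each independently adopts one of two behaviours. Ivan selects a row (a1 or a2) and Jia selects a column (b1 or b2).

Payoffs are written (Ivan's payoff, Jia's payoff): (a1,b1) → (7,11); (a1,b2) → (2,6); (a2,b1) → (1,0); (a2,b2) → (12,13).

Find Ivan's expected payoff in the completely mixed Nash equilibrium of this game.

41/8

First find q, the probability Jia plays b1, from Ivan's indifference between a1 and a2: 7q + 2(1−q) = q + 12(1−q), giving q = 5/8.
Since Ivan is indifferent in equilibrium, Ivan's expected payoff equals the payoff from either row against (5/8, 3/8). Using a1: 7(5/8) + 2(3/8) = 41/8.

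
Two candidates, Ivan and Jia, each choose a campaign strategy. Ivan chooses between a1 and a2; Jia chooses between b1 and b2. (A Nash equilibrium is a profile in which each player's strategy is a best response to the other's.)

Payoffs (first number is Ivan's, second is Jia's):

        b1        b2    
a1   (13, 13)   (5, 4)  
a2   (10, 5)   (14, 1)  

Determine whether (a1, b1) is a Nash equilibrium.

At (a1, b1), Ivan earns 13; switching to a2 would give 10, so Ivan has no profitable deviation.
Jia earns 13; switching to b2 would give 4, so Jia has no profitable deviation.
Neither player can gain by a unilateral deviation, so this profile is a Nash equilibrium.

Yes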